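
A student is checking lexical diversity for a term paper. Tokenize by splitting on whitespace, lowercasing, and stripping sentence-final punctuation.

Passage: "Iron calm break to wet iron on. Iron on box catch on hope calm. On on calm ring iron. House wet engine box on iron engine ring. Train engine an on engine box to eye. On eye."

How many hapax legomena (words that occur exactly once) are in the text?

6

Frequencies: on:8, iron:5, engine:4, calm:3, box:3, to:2, wet:2, ring:2, eye:2, break:1, catch:1, hope:1, house:1, train:1, an:1
Hapax (freq=1): an, break, catch, hope, house, train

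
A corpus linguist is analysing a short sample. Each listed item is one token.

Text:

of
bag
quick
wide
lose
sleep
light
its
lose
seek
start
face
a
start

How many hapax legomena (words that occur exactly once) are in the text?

10

Frequencies: lose:2, start:2, of:1, bag:1, quick:1, wide:1, sleep:1, light:1, its:1, seek:1, face:1, a:1
Hapax (freq=1): a, bag, face, its, light, of, quick, seek, sleep, wide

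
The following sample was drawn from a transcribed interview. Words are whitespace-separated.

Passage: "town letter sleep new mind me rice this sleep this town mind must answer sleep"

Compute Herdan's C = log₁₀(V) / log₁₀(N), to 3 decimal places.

N = 15, V = 10.
log₁₀(V) = 1.000000, log₁₀(N) = 1.176091
C = 1.000000 / 1.176091 = 0.850

0.850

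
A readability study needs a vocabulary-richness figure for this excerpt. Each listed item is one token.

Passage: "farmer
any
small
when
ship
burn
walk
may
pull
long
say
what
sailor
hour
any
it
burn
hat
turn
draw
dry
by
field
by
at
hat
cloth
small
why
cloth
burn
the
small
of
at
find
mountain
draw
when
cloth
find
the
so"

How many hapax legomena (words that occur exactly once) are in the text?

18

Frequencies: small:3, burn:3, cloth:3, any:2, when:2, hat:2, draw:2, by:2, at:2, the:2, find:2, farmer:1, ship:1, walk:1, may:1, pull:1, long:1, say:1, what:1, sailor:1, … (9 more, each freq 1)
Hapax (freq=1): dry, farmer, field, hour, it, long, may, mountain, of, pull, sailor, say, ship, so, turn, walk, what, why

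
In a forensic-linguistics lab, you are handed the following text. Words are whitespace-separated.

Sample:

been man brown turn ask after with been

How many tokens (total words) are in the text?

8

Tokens: been, man, brown, turn, ask, after, with, been
N = 8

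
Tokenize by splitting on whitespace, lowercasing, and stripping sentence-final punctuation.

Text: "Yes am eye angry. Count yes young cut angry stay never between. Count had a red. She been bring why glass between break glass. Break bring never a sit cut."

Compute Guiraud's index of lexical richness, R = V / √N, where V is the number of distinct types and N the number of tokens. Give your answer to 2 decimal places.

N = 30, V = 20.
√N = 5.477226
R = 20 / 5.477226 = 3.65

3.65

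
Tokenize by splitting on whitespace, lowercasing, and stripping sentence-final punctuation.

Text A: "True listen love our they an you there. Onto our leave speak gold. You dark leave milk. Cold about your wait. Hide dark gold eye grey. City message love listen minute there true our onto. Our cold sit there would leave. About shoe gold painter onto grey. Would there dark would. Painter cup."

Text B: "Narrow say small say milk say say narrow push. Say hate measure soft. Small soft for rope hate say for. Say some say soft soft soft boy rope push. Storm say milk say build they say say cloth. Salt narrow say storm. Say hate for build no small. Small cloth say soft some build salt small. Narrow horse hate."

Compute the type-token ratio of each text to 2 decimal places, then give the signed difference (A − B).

0.23

TTR(A) = 29/53 = 0.55
TTR(B) = 19/59 = 0.32
Difference = 0.55 − 0.32 = 0.23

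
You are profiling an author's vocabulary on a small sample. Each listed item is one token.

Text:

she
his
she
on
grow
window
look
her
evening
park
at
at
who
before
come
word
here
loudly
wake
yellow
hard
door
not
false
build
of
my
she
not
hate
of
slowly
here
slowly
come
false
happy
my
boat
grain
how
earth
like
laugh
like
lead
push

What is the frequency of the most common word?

Frequencies: she:3, at:2, come:2, here:2, not:2, false:2, of:2, my:2, slowly:2, like:2, his:1, on:1, grow:1, window:1, look:1, her:1, evening:1, park:1, who:1, before:1, … (16 more, each freq 1)
Most common: 'she' with frequency 3.

3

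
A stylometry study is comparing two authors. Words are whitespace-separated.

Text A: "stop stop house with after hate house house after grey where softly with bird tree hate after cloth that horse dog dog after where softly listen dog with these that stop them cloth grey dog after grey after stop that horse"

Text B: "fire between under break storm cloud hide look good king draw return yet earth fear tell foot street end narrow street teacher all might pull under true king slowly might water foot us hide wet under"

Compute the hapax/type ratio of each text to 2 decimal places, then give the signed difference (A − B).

A: hapax=5, V=17, ratio=0.29
B: hapax=23, V=29, ratio=0.79
Difference = 0.29 − 0.79 = -0.50

-0.50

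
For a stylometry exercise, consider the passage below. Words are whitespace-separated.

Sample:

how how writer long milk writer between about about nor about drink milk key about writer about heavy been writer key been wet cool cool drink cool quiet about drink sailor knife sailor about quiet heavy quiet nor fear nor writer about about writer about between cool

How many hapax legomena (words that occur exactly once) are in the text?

Frequencies: about:10, writer:6, cool:4, nor:3, drink:3, quiet:3, how:2, milk:2, between:2, key:2, heavy:2, been:2, sailor:2, long:1, wet:1, knife:1, fear:1
Hapax (freq=1): fear, knife, long, wet

4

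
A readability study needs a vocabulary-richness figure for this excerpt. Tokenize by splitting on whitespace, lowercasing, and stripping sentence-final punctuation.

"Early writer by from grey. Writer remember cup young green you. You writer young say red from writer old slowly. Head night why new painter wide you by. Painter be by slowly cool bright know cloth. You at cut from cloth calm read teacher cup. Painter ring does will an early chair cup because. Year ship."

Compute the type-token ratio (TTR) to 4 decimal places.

0.6786

N = 56 tokens, V = 38 types.
TTR = V / N = 38 / 56 = 0.6786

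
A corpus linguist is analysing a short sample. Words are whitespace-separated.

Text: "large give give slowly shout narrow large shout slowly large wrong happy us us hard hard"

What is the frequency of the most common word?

3

Frequencies: large:3, give:2, slowly:2, shout:2, us:2, hard:2, narrow:1, wrong:1, happy:1
Most common: 'large' with frequency 3.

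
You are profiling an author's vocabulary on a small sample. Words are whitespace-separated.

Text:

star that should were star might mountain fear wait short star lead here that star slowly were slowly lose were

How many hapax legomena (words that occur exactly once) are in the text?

9

Frequencies: star:4, were:3, that:2, slowly:2, should:1, might:1, mountain:1, fear:1, wait:1, short:1, lead:1, here:1, lose:1
Hapax (freq=1): fear, here, lead, lose, might, mountain, short, should, wait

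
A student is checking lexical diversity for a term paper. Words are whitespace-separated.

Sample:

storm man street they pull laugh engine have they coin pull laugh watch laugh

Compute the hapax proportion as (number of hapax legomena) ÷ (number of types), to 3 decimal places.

0.700

Frequencies: laugh:3, they:2, pull:2, storm:1, man:1, street:1, engine:1, have:1, coin:1, watch:1
Hapax count = 7; type count = 10.
Ratio = 7 / 10 = 0.700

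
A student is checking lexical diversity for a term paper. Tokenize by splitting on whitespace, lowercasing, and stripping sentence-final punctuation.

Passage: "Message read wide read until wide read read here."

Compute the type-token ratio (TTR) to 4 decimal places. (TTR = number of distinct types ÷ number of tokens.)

N = 9 tokens, V = 5 types.
TTR = V / N = 5 / 9 = 0.5556

0.5556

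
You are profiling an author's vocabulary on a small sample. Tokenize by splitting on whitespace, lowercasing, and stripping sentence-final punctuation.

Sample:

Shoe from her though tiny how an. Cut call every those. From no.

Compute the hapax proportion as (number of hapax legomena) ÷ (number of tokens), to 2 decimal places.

0.85

Frequencies: from:2, shoe:1, her:1, though:1, tiny:1, how:1, an:1, cut:1, call:1, every:1, those:1, no:1
Hapax count = 11; token count = 13.
Ratio = 11 / 13 = 0.85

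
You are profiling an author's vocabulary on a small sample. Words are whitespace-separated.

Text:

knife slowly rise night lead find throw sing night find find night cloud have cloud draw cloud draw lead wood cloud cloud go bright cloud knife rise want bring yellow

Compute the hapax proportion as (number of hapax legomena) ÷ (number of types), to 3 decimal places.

0.588

Frequencies: cloud:6, night:3, find:3, knife:2, rise:2, lead:2, draw:2, slowly:1, throw:1, sing:1, have:1, wood:1, go:1, bright:1, want:1, bring:1, yellow:1
Hapax count = 10; type count = 17.
Ratio = 10 / 17 = 0.588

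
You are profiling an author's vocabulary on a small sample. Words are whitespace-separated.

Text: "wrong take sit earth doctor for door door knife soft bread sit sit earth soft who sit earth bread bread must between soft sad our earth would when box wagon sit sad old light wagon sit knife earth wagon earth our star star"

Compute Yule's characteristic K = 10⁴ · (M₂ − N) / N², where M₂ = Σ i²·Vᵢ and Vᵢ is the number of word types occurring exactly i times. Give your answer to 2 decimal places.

Frequencies: sit:6, earth:6, soft:3, bread:3, wagon:3, door:2, knife:2, sad:2, our:2, star:2, wrong:1, take:1, doctor:1, for:1, who:1, must:1, between:1, would:1, when:1, box:1, … (2 more, each freq 1)
N = 43. Frequency spectrum: V_1=12, V_2=5, V_3=3, V_6=2
M₂ = 1²·12 + 2²·5 + 3²·3 + 6²·2 = 131
K = 10000 × (131 − 43) / 43² = 475.93

475.93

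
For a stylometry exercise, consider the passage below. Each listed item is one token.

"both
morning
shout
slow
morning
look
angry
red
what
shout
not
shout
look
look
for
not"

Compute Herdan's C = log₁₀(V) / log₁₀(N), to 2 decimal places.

N = 16, V = 10.
log₁₀(V) = 1.000000, log₁₀(N) = 1.204120
C = 1.000000 / 1.204120 = 0.83

0.83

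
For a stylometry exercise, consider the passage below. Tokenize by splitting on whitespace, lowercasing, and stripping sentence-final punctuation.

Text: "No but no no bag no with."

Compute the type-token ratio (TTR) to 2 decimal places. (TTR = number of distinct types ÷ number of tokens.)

N = 7 tokens, V = 4 types.
TTR = V / N = 4 / 7 = 0.57

0.57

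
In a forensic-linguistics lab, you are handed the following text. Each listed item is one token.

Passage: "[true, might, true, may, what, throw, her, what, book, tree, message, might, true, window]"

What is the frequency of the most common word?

Frequencies: true:3, might:2, what:2, may:1, throw:1, her:1, book:1, tree:1, message:1, window:1
Most common: 'true' with frequency 3.

3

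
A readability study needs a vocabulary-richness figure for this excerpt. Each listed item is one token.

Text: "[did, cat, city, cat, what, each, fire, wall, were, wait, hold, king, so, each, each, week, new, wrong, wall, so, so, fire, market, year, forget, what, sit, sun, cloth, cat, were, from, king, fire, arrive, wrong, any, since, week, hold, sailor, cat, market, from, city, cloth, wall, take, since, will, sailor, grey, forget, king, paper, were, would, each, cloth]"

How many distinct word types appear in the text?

Distinct types: {any, arrive, cat, city, cloth, did, each, fire, forget, from, grey, hold, king, market, new, paper, sailor, since, sit, so, sun, take, wait, wall, week, were, what, will, would, wrong, year}
V = 31

31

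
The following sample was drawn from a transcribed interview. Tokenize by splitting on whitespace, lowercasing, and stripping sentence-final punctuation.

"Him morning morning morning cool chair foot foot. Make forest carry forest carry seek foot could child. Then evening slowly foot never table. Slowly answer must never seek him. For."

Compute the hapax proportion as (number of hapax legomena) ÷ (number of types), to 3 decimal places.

0.579

Frequencies: foot:4, morning:3, him:2, forest:2, carry:2, seek:2, slowly:2, never:2, cool:1, chair:1, make:1, could:1, child:1, then:1, evening:1, table:1, answer:1, must:1, for:1
Hapax count = 11; type count = 19.
Ratio = 11 / 19 = 0.579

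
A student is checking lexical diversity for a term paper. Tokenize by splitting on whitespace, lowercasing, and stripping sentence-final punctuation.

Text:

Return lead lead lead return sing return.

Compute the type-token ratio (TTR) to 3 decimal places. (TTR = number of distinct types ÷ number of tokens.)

N = 7 tokens, V = 3 types.
TTR = V / N = 3 / 7 = 0.429

0.429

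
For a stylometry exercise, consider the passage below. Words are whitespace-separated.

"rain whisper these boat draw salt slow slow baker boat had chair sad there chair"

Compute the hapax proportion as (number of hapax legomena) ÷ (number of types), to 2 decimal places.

Frequencies: boat:2, slow:2, chair:2, rain:1, whisper:1, these:1, draw:1, salt:1, baker:1, had:1, sad:1, there:1
Hapax count = 9; type count = 12.
Ratio = 9 / 12 = 0.75

0.75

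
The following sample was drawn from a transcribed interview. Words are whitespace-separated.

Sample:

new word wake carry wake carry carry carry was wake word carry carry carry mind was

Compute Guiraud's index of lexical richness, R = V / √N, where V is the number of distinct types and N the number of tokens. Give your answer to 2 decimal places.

1.50

N = 16, V = 6.
√N = 4.000000
R = 6 / 4.000000 = 1.50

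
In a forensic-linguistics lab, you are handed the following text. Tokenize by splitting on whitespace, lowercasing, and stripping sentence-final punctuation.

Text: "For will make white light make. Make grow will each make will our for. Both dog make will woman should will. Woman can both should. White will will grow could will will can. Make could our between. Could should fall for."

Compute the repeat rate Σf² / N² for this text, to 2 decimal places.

0.10

Frequencies: will:9, make:6, for:3, should:3, could:3, white:2, grow:2, our:2, both:2, woman:2, can:2, light:1, each:1, dog:1, between:1, fall:1
Σf² = 173; N² = 1681
Repeat rate = 173 / 1681 = 0.10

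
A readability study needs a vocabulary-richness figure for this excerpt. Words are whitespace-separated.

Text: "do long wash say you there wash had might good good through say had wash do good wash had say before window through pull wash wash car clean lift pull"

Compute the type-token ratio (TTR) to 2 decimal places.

N = 30 tokens, V = 16 types.
TTR = V / N = 16 / 30 = 0.53

0.53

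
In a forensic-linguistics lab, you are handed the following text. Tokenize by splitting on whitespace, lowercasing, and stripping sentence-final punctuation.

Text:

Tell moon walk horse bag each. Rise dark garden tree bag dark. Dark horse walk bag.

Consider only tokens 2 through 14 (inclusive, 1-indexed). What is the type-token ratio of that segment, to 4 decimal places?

0.6923

Segment tokens 2–14: moon, walk, horse, bag, each, rise, dark, garden, tree, bag, dark, dark, horse
Segment N = 13, segment V = 9.
TTR = 9 / 13 = 0.6923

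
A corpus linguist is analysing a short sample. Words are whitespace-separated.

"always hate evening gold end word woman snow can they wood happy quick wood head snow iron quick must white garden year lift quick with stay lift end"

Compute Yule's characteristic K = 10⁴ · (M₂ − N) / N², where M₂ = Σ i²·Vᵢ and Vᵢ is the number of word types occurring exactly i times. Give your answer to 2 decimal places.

178.57

Frequencies: quick:3, end:2, snow:2, wood:2, lift:2, always:1, hate:1, evening:1, gold:1, word:1, woman:1, can:1, they:1, happy:1, head:1, iron:1, must:1, white:1, garden:1, year:1, … (2 more, each freq 1)
N = 28. Frequency spectrum: V_1=17, V_2=4, V_3=1
M₂ = 1²·17 + 2²·4 + 3²·1 = 42
K = 10000 × (42 − 28) / 28² = 178.57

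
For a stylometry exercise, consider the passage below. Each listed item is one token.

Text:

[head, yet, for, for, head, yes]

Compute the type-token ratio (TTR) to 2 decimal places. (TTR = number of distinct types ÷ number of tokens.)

N = 6 tokens, V = 4 types.
TTR = V / N = 4 / 6 = 0.67

0.67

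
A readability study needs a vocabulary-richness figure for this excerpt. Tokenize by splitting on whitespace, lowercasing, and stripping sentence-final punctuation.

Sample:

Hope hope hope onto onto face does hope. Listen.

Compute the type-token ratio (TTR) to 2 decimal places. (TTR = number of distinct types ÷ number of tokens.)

N = 9 tokens, V = 5 types.
TTR = V / N = 5 / 9 = 0.56

0.56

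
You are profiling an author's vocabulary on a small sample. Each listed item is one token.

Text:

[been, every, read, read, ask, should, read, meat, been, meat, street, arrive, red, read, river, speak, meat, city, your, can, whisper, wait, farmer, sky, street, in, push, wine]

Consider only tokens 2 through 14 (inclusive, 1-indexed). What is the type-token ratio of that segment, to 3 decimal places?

0.692

Segment tokens 2–14: every, read, read, ask, should, read, meat, been, meat, street, arrive, red, read
Segment N = 13, segment V = 9.
TTR = 9 / 13 = 0.692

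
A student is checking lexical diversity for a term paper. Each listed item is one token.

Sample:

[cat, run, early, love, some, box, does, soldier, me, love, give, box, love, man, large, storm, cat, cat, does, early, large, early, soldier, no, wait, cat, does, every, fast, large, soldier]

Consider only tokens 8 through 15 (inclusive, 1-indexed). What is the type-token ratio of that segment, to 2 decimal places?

Segment tokens 8–15: soldier, me, love, give, box, love, man, large
Segment N = 8, segment V = 7.
TTR = 7 / 8 = 0.88

0.88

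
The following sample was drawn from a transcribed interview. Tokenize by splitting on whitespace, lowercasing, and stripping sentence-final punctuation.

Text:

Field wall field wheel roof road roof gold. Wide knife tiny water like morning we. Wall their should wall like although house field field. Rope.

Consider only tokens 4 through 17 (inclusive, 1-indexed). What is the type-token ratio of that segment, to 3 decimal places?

Segment tokens 4–17: wheel, roof, road, roof, gold, wide, knife, tiny, water, like, morning, we, wall, their
Segment N = 14, segment V = 13.
TTR = 13 / 14 = 0.929

0.929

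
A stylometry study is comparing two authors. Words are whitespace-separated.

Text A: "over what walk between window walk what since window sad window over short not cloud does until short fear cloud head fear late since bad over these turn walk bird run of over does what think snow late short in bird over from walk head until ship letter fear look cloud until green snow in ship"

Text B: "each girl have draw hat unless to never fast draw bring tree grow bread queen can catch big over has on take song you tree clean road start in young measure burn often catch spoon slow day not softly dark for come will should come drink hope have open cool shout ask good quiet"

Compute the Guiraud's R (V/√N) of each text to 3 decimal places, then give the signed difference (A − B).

-2.793

A: V=29, N=56, R=3.875
B: V=49, N=54, R=6.668
Difference = 3.875 − 6.668 = -2.793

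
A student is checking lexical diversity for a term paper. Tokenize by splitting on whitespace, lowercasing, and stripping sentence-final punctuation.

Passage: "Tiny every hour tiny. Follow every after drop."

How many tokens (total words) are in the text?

Tokens: tiny, every, hour, tiny, follow, every, after, drop
N = 8

8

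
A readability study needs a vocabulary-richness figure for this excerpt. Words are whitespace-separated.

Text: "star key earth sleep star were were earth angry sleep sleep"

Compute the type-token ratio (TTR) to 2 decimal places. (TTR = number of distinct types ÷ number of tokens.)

N = 11 tokens, V = 6 types.
TTR = V / N = 6 / 11 = 0.55

0.55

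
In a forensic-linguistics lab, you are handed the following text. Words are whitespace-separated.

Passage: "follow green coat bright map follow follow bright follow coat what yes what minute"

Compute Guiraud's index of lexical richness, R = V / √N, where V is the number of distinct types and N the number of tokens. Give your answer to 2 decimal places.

2.14

N = 14, V = 8.
√N = 3.741657
R = 8 / 3.741657 = 2.14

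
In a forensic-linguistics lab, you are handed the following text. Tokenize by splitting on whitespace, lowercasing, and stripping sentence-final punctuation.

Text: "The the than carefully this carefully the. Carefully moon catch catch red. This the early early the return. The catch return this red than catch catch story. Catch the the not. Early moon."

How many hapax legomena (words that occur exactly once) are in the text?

Frequencies: the:8, catch:6, carefully:3, this:3, early:3, than:2, moon:2, red:2, return:2, story:1, not:1
Hapax (freq=1): not, story

2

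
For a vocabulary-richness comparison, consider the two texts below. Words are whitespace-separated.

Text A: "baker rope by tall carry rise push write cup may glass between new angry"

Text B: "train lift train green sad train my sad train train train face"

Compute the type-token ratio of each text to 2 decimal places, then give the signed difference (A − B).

0.50

TTR(A) = 14/14 = 1.00
TTR(B) = 6/12 = 0.50
Difference = 1.00 − 0.50 = 0.50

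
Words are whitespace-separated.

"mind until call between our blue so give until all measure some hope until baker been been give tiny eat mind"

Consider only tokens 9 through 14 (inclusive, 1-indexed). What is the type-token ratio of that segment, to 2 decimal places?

0.83

Segment tokens 9–14: until, all, measure, some, hope, until
Segment N = 6, segment V = 5.
TTR = 5 / 6 = 0.83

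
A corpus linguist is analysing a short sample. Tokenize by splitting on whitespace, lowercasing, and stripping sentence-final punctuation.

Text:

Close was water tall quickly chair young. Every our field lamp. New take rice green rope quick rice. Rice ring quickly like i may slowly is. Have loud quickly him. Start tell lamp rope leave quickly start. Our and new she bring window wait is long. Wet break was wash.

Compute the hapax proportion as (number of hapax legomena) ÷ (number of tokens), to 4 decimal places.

Frequencies: quickly:4, rice:3, was:2, our:2, lamp:2, new:2, rope:2, is:2, start:2, close:1, water:1, tall:1, chair:1, young:1, every:1, field:1, take:1, green:1, quick:1, ring:1, … (18 more, each freq 1)
Hapax count = 29; token count = 50.
Ratio = 29 / 50 = 0.5800

0.5800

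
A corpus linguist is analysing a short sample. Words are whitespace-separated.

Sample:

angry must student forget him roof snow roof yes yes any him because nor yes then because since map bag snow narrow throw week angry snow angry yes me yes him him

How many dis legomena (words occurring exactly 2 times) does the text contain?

2

Frequencies: yes:5, him:4, angry:3, snow:3, roof:2, because:2, must:1, student:1, forget:1, any:1, nor:1, then:1, since:1, map:1, bag:1, narrow:1, throw:1, week:1, me:1
Words with frequency 2: because, roof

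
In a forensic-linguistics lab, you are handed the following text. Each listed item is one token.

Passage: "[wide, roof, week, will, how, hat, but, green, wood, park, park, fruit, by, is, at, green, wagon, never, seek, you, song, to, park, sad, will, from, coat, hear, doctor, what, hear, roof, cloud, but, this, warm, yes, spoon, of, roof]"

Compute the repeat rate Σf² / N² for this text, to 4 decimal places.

0.0375

Frequencies: roof:3, park:3, will:2, but:2, green:2, hear:2, wide:1, week:1, how:1, hat:1, wood:1, fruit:1, by:1, is:1, at:1, wagon:1, never:1, seek:1, you:1, song:1, … (12 more, each freq 1)
Σf² = 60; N² = 1600
Repeat rate = 60 / 1600 = 0.0375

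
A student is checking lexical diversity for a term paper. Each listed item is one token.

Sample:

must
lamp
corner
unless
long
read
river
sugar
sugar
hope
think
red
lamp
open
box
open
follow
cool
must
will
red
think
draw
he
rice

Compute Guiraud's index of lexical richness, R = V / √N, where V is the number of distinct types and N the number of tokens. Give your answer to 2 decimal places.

N = 25, V = 19.
√N = 5.000000
R = 19 / 5.000000 = 3.80

3.80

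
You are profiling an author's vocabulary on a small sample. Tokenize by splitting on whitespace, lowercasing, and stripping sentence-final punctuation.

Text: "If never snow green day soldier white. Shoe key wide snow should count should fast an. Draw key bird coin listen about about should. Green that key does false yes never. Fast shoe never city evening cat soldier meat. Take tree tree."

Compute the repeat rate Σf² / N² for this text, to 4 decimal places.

0.0420

Frequencies: never:3, key:3, should:3, snow:2, green:2, soldier:2, shoe:2, fast:2, about:2, tree:2, if:1, day:1, white:1, wide:1, count:1, an:1, draw:1, bird:1, coin:1, listen:1, … (9 more, each freq 1)
Σf² = 74; N² = 1764
Repeat rate = 74 / 1764 = 0.0420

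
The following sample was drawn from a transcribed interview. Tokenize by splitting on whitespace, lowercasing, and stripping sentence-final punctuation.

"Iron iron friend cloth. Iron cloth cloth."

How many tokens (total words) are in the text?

Tokens: iron, iron, friend, cloth, iron, cloth, cloth
N = 7

7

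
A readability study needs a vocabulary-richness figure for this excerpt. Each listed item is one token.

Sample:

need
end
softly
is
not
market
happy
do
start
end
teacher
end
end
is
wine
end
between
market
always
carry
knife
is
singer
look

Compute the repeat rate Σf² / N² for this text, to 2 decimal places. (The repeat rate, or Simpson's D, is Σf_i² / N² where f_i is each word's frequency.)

0.09

Frequencies: end:5, is:3, market:2, need:1, softly:1, not:1, happy:1, do:1, start:1, teacher:1, wine:1, between:1, always:1, carry:1, knife:1, singer:1, look:1
Σf² = 52; N² = 576
Repeat rate = 52 / 576 = 0.09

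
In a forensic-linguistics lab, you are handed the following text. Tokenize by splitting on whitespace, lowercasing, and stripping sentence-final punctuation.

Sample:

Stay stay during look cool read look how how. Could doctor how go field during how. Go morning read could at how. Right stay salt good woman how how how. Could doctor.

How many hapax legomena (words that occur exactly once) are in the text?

8

Frequencies: how:8, stay:3, could:3, during:2, look:2, read:2, doctor:2, go:2, cool:1, field:1, morning:1, at:1, right:1, salt:1, good:1, woman:1
Hapax (freq=1): at, cool, field, good, morning, right, salt, woman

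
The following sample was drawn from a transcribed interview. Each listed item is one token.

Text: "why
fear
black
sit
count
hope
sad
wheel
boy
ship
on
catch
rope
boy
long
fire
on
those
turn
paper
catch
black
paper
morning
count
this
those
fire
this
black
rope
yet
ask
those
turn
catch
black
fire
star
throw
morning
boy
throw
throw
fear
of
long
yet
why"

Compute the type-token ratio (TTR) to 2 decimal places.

0.51

N = 49 tokens, V = 25 types.
TTR = V / N = 25 / 49 = 0.51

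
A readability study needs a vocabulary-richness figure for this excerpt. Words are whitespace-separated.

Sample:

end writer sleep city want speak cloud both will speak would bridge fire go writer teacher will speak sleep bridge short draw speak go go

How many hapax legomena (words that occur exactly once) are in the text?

Frequencies: speak:4, go:3, writer:2, sleep:2, will:2, bridge:2, end:1, city:1, want:1, cloud:1, both:1, would:1, fire:1, teacher:1, short:1, draw:1
Hapax (freq=1): both, city, cloud, draw, end, fire, short, teacher, want, would

10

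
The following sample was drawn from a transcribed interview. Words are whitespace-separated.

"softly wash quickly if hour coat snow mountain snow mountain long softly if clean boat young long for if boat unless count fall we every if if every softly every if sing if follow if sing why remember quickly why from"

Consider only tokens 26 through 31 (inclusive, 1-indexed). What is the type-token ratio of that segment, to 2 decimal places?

0.50

Segment tokens 26–31: if, if, every, softly, every, if
Segment N = 6, segment V = 3.
TTR = 3 / 6 = 0.50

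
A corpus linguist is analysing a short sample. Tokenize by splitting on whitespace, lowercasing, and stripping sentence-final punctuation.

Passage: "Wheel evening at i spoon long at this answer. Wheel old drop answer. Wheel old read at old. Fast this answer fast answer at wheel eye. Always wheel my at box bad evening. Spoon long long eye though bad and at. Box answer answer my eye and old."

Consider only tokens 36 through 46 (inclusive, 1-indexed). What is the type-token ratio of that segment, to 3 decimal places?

0.818

Segment tokens 36–46: long, eye, though, bad, and, at, box, answer, answer, my, eye
Segment N = 11, segment V = 9.
TTR = 9 / 11 = 0.818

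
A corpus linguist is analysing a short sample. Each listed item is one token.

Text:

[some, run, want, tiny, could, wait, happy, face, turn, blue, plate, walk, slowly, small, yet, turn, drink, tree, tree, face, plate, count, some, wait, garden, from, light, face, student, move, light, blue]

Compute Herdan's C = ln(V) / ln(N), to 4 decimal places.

0.9047

N = 32, V = 23.
ln(V) = 3.135494, ln(N) = 3.465736
C = 3.135494 / 3.465736 = 0.9047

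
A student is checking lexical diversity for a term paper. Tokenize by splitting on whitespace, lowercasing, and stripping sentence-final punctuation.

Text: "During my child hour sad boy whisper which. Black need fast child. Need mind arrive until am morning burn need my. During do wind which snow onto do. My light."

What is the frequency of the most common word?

Frequencies: my:3, need:3, during:2, child:2, which:2, do:2, hour:1, sad:1, boy:1, whisper:1, black:1, fast:1, mind:1, arrive:1, until:1, am:1, morning:1, burn:1, wind:1, snow:1, … (2 more, each freq 1)
Most common: 'my' with frequency 3.

3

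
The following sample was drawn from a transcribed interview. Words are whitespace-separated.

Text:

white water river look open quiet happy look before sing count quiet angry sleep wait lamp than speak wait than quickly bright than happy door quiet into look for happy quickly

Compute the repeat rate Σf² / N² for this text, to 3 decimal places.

Frequencies: look:3, quiet:3, happy:3, than:3, wait:2, quickly:2, white:1, water:1, river:1, open:1, before:1, sing:1, count:1, angry:1, sleep:1, lamp:1, speak:1, bright:1, door:1, into:1, … (1 more, each freq 1)
Σf² = 59; N² = 961
Repeat rate = 59 / 961 = 0.061

0.061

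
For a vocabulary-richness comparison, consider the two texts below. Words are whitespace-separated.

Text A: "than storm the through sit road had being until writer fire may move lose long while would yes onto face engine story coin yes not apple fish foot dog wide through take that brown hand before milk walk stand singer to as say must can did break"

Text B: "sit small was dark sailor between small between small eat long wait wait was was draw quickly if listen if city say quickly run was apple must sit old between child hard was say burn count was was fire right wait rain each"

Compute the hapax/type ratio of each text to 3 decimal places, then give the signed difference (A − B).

A: hapax=43, V=45, ratio=0.956
B: hapax=19, V=27, ratio=0.704
Difference = 0.956 − 0.704 = 0.252

0.252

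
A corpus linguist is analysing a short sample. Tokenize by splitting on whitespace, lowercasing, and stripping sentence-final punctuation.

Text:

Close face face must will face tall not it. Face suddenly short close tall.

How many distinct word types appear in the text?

Distinct types: {close, face, it, must, not, short, suddenly, tall, will}
V = 9

9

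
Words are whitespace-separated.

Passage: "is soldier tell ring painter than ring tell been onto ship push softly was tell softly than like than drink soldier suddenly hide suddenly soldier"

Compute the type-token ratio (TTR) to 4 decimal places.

N = 25 tokens, V = 16 types.
TTR = V / N = 16 / 25 = 0.6400

0.6400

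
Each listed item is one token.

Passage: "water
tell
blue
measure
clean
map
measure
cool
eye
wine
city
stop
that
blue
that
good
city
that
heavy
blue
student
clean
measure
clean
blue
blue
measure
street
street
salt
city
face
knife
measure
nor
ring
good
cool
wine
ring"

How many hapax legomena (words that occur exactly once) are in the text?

Frequencies: blue:5, measure:5, clean:3, city:3, that:3, cool:2, wine:2, good:2, street:2, ring:2, water:1, tell:1, map:1, eye:1, stop:1, heavy:1, student:1, salt:1, face:1, knife:1, … (1 more, each freq 1)
Hapax (freq=1): eye, face, heavy, knife, map, nor, salt, stop, student, tell, water

11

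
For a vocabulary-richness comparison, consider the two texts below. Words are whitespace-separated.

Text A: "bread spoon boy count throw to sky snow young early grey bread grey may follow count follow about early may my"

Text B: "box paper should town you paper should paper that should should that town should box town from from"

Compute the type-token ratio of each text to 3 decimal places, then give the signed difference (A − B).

0.325

TTR(A) = 15/21 = 0.714
TTR(B) = 7/18 = 0.389
Difference = 0.714 − 0.389 = 0.325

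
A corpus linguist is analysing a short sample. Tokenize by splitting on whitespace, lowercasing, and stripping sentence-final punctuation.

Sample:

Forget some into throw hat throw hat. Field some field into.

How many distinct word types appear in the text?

Distinct types: {field, forget, hat, into, some, throw}
V = 6

6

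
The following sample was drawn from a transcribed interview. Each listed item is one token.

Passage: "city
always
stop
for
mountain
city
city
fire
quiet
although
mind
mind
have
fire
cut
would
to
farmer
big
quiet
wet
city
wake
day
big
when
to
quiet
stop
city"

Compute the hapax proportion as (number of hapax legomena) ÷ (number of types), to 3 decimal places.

Frequencies: city:5, quiet:3, stop:2, fire:2, mind:2, to:2, big:2, always:1, for:1, mountain:1, although:1, have:1, cut:1, would:1, farmer:1, wet:1, wake:1, day:1, when:1
Hapax count = 12; type count = 19.
Ratio = 12 / 19 = 0.632

0.632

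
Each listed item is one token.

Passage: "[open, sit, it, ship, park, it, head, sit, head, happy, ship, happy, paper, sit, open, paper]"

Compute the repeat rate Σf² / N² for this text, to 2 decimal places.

Frequencies: sit:3, open:2, it:2, ship:2, head:2, happy:2, paper:2, park:1
Σf² = 34; N² = 256
Repeat rate = 34 / 256 = 0.13

0.13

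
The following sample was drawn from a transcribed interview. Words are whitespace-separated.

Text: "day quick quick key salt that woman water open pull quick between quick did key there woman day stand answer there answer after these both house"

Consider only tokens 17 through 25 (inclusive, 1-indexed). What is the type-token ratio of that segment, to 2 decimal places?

Segment tokens 17–25: woman, day, stand, answer, there, answer, after, these, both
Segment N = 9, segment V = 8.
TTR = 8 / 9 = 0.89

0.89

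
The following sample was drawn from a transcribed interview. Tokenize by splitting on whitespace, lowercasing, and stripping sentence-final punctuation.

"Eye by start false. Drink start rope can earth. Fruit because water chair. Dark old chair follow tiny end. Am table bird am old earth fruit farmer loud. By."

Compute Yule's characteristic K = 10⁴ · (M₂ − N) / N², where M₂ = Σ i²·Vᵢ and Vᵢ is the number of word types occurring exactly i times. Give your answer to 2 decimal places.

166.47

Frequencies: by:2, start:2, earth:2, fruit:2, chair:2, old:2, am:2, eye:1, false:1, drink:1, rope:1, can:1, because:1, water:1, dark:1, follow:1, tiny:1, end:1, table:1, bird:1, … (2 more, each freq 1)
N = 29. Frequency spectrum: V_1=15, V_2=7
M₂ = 1²·15 + 2²·7 = 43
K = 10000 × (43 − 29) / 29² = 166.47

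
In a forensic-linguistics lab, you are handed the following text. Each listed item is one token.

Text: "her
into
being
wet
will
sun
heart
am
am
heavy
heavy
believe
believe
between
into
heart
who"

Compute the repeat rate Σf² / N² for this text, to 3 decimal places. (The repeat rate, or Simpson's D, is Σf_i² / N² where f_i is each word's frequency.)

Frequencies: into:2, heart:2, am:2, heavy:2, believe:2, her:1, being:1, wet:1, will:1, sun:1, between:1, who:1
Σf² = 27; N² = 289
Repeat rate = 27 / 289 = 0.093

0.093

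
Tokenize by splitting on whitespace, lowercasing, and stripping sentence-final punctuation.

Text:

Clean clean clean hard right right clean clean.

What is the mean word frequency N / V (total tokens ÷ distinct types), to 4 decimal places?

N = 8 tokens, V = 3 types.
Mean frequency = N / V = 8 / 3 = 2.6667

2.6667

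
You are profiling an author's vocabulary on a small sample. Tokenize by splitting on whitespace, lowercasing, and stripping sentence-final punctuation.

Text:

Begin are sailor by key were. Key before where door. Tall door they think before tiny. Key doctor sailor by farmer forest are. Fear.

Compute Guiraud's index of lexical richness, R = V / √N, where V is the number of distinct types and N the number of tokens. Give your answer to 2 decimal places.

N = 24, V = 17.
√N = 4.898979
R = 17 / 4.898979 = 3.47

3.47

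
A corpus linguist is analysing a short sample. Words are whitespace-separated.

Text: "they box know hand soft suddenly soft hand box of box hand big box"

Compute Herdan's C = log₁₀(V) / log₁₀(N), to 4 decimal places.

0.7879

N = 14, V = 8.
log₁₀(V) = 0.903090, log₁₀(N) = 1.146128
C = 0.903090 / 1.146128 = 0.7879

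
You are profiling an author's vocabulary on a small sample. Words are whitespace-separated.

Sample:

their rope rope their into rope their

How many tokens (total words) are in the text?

7

Tokens: their, rope, rope, their, into, rope, their
N = 7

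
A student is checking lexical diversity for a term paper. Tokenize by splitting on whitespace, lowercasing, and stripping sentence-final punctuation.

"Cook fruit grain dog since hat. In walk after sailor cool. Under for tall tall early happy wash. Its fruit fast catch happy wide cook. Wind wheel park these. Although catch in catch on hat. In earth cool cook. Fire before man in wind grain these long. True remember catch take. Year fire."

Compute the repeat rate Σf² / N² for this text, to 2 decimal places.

Frequencies: in:4, catch:4, cook:3, fruit:2, grain:2, hat:2, cool:2, tall:2, happy:2, wind:2, these:2, fire:2, dog:1, since:1, walk:1, after:1, sailor:1, under:1, for:1, early:1, … (16 more, each freq 1)
Σf² = 101; N² = 2809
Repeat rate = 101 / 2809 = 0.04

0.04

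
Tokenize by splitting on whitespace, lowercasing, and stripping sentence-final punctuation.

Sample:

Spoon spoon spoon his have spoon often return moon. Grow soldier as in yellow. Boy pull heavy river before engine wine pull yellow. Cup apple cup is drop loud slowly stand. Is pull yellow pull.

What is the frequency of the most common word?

Frequencies: spoon:4, pull:4, yellow:3, cup:2, is:2, his:1, have:1, often:1, return:1, moon:1, grow:1, soldier:1, as:1, in:1, boy:1, heavy:1, river:1, before:1, engine:1, wine:1, … (5 more, each freq 1)
Most common: 'spoon' with frequency 4.

4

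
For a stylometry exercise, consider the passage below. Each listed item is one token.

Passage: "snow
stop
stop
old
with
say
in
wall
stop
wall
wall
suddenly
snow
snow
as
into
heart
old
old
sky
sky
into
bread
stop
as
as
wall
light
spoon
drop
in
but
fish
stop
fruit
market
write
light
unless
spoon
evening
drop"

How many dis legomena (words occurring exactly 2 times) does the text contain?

Frequencies: stop:5, wall:4, snow:3, old:3, as:3, in:2, into:2, sky:2, light:2, spoon:2, drop:2, with:1, say:1, suddenly:1, heart:1, bread:1, but:1, fish:1, fruit:1, market:1, … (3 more, each freq 1)
Words with frequency 2: drop, in, into, light, sky, spoon

6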